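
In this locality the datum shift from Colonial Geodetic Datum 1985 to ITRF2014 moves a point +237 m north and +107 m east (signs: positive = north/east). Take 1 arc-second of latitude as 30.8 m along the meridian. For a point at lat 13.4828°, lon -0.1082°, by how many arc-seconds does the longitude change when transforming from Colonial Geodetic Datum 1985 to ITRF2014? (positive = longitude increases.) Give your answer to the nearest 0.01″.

Δλ = 3.57″

At latitude 13.4828°, cos φ = 0.972440.
1″ of longitude at this latitude = 30.80 × cos φ = 29.9512 m, so Δλ = 107.0 / 29.9512 = 3.572″.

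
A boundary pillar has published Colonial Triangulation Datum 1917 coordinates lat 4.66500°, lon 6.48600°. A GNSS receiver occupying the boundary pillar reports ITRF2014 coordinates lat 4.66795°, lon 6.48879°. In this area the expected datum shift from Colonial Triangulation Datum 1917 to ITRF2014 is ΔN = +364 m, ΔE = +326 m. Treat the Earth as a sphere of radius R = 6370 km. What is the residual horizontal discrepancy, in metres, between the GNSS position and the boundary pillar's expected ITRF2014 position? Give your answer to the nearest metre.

Observed coordinate differences: Δφ = +0.00295°, Δλ = +0.00279°.
Converting to metres (1° lat = 111177 m, cos φ = 0.996687): observed ΔN = 328.0 m, observed ΔE = 309.2 m.
Subtracting the expected shift leaves a residual of 328.0 − (364) = -36.0 m north and 309.2 − (326) = -16.8 m east.
Residual distance = √((-36.0)² + (-16.8)²) = 39.8 m.

40 m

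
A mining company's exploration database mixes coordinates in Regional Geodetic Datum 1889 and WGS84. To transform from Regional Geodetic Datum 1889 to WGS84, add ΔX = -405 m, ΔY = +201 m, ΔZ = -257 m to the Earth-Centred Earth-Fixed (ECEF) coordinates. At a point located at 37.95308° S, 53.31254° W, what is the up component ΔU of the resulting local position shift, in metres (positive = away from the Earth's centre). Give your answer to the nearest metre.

ΔU = -160 m

At φ = -37.95308°, λ = -53.31254°: sin φ = -0.615016, cos φ = 0.788515, sin λ = -0.801906, cos λ = 0.597450.
ΔU = cos φ cos λ·ΔX + cos φ sin λ·ΔY + sin φ·ΔZ = (0.788515)(0.597450)(-405) + (0.788515)(-0.801906)(201) + (-0.615016)(-257) = -159.83 m.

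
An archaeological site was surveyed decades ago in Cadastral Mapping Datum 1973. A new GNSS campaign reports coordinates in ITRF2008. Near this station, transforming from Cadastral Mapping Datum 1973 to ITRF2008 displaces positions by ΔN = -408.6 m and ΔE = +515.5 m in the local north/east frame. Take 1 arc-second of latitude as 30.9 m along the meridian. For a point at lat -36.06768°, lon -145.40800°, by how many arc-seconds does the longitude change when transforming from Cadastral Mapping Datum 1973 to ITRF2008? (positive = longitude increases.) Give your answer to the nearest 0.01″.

Δλ = 20.64″

At latitude -36.06768°, cos φ = 0.808322.
1″ of longitude at this latitude = 30.90 × cos φ = 24.9772 m, so Δλ = 515.5 / 24.9772 = 20.639″.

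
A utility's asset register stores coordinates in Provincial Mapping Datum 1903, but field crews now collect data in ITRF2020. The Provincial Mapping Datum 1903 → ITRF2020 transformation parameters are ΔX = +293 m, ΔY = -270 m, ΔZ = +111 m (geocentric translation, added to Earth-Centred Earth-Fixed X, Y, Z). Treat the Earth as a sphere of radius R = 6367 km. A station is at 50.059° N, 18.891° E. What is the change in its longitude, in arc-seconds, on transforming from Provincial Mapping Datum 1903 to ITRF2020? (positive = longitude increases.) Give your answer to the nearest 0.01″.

Δλ = -17.68″

sin φ = 0.766706, cos φ = 0.641998, sin λ = 0.323769, cos λ = 0.946136.
East component: ΔE = −sin λ·ΔX + cos λ·ΔY = −(0.323769)(293) + (0.946136)(-270) = -350.32 m.
1° of latitude spans πR/180 = 111125 m; at latitude φ, 1° of longitude spans that × cos φ = 71342.1 m, so Δλ = -350.32 / 71342.1 × 3600 = -17.678″.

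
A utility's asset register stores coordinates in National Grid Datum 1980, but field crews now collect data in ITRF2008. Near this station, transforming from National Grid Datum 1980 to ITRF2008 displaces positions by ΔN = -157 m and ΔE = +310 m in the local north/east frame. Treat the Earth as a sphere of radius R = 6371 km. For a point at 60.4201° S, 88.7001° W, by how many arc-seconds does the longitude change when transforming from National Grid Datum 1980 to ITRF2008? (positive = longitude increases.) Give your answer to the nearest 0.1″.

Δλ = 20.3″

At latitude -60.4201°, cos φ = 0.493637.
One radian of longitude at latitude φ spans R cos φ, so Δλ = ΔE / (R cos φ) = 310.0 / (6371000 × 0.493637) = 9.8570e-05 rad = 20.332″.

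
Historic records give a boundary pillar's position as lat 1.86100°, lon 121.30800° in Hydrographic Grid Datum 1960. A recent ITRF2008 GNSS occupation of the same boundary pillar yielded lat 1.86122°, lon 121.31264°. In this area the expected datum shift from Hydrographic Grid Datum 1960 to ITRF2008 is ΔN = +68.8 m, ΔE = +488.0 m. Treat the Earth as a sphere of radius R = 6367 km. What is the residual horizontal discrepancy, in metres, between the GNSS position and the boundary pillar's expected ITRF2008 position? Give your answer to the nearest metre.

52 m

Observed coordinate differences: Δφ = +0.00022°, Δλ = +0.00464°.
Converting to metres (1° lat = 111125 m, cos φ = 0.999473): observed ΔN = 24.4 m, observed ΔE = 515.3 m.
Subtracting the expected shift leaves a residual of 24.4 − (68.8) = -44.4 m north and 515.3 − (488.0) = 27.3 m east.
Residual distance = √((-44.4)² + 27.3²) = 52.1 m.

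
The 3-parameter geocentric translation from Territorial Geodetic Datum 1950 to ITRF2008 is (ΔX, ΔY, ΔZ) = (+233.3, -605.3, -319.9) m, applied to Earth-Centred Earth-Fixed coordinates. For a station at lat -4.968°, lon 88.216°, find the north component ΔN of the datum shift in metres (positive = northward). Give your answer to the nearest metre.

ΔN = -370 m

The local north axis is (−sin φ cos λ, −sin φ sin λ, cos φ), giving ΔN = 0.629 − 52.393 − 318.698 = -370.46 m.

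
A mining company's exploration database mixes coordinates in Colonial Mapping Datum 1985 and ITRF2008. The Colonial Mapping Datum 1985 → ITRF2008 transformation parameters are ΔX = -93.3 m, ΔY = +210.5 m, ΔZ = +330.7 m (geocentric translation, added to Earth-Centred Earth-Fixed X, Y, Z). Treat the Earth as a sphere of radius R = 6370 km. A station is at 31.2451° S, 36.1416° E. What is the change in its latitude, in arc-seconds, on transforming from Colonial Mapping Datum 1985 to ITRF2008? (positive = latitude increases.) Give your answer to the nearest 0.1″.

sin φ = -0.518700, cos φ = 0.854956, sin λ = 0.589783, cos λ = 0.807562.
North component: ΔN = −sin φ cos λ·ΔX − sin φ sin λ·ΔY + cos φ·ΔZ = −(-0.518700)(0.807562)(-93.3) − (-0.518700)(0.589783)(210.5) + (0.854956)(330.7) = 308.05 m.
1° of latitude spans πR/180 = 111177 m, so Δφ = 308.05 / 111177 × 3600 = 9.975″.

Δφ = 10.0″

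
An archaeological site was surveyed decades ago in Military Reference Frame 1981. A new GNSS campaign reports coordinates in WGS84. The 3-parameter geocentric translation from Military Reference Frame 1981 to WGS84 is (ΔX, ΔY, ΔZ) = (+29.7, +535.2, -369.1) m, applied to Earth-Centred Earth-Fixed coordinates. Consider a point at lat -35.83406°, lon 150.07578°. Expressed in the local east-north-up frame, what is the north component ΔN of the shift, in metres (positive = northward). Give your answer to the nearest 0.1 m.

ΔN = -158.0 m

At φ = -35.83406°, λ = 150.07578°: sin φ = -0.585440, cos φ = 0.810716, sin λ = 0.498854, cos λ = -0.866686.
ΔN = −sin φ cos λ·ΔX − sin φ sin λ·ΔY + cos φ·ΔZ = −(-0.585440)(-0.866686)(29.7) − (-0.585440)(0.498854)(535.2) + (0.810716)(-369.1) = -158.00 m.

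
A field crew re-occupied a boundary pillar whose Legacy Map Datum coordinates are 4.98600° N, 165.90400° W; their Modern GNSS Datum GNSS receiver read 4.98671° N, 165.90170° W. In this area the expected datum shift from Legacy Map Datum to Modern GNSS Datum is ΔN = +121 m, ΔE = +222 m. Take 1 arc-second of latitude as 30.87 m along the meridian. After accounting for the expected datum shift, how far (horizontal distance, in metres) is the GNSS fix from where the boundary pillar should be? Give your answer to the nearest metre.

Observed coordinate differences: Δφ = +0.00071°, Δλ = +0.00230°.
Converting to metres (1° lat = 111132 m, cos φ = 0.996216): observed ΔN = 78.9 m, observed ΔE = 254.6 m.
Subtracting the expected shift leaves a residual of 78.9 − (121) = -42.1 m north and 254.6 − (222) = 32.6 m east.
Residual distance = √((-42.1)² + 32.6²) = 53.3 m.

53 m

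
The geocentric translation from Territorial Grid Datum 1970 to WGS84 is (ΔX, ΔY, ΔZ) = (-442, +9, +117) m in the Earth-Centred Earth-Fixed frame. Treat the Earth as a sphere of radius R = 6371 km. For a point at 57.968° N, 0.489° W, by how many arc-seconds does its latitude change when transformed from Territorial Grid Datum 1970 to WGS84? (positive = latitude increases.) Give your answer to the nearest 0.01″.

Δφ = 14.14″

sin φ = 0.847752, cos φ = 0.530393, sin λ = -0.008535, cos λ = 0.999964.
North component: ΔN = −sin φ cos λ·ΔX − sin φ sin λ·ΔY + cos φ·ΔZ = −(0.847752)(0.999964)(-442) − (0.847752)(-0.008535)(9) + (0.530393)(117) = 436.81 m.
1° of latitude spans πR/180 = 111195 m, so Δφ = 436.81 / 111195 × 3600 = 14.142″.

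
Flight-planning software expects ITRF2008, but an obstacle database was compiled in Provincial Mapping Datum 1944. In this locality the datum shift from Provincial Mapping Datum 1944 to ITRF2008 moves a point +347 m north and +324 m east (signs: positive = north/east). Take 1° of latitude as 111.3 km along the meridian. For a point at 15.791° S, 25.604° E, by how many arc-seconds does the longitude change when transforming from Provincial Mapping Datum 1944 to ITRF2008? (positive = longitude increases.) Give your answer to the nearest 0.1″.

At latitude -15.791°, cos φ = 0.962261.
1° of longitude at this latitude = 111.3 × cos φ = 107.10 km, so Δλ = 324.0 / 107099.6 = 0.0030252° = 10.891″.

Δλ = 10.9″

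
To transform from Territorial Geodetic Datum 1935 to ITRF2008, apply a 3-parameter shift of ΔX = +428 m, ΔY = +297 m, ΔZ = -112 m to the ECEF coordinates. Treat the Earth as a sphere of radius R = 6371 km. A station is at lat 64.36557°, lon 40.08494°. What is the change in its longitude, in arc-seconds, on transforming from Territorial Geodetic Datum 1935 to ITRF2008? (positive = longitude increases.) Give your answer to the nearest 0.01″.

sin φ = 0.901573, cos φ = 0.432628, sin λ = 0.643923, cos λ = 0.765091.
East component: ΔE = −sin λ·ΔX + cos λ·ΔY = −(0.643923)(428) + (0.765091)(297) = -48.37 m.
1° of latitude spans πR/180 = 111195 m; at latitude φ, 1° of longitude spans that × cos φ = 48106.0 m, so Δλ = -48.37 / 48106.0 × 3600 = -3.620″.

Δλ = -3.62″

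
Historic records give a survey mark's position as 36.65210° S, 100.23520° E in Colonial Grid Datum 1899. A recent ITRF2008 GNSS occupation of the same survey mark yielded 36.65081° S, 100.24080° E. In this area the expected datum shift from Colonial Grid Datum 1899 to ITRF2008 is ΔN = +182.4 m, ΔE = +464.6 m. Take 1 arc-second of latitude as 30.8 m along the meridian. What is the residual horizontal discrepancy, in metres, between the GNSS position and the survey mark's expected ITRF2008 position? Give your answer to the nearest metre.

52 m

Observed coordinate differences: Δφ = +0.00129°, Δλ = +0.00560°.
Converting to metres (1° lat = 110880 m, cos φ = 0.802275): observed ΔN = 143.0 m, observed ΔE = 498.2 m.
Subtracting the expected shift leaves a residual of 143.0 − (182.4) = -39.4 m north and 498.2 − (464.6) = 33.6 m east.
Residual distance = √((-39.4)² + 33.6²) = 51.7 m.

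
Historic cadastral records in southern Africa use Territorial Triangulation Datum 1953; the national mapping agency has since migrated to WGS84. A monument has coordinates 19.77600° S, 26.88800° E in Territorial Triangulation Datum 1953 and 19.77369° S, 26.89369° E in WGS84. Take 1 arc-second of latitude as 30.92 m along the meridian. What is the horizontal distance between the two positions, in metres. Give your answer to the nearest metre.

Δφ = -19.77369° − -19.77600° = +0.00231°; Δλ = 26.89369° − 26.88800° = +0.00569°.
1° of latitude = 3600 × 30.92 = 111312 m.
ΔN = Δφ × 111312 = 257.1 m; ΔE = Δλ × 111312 × cos(-19.77600°) = +0.00569 × 111312 × 0.941023 = 596.0 m.
Distance = √(ΔE² + ΔN²) = √(596.0² + 257.1²) = 649.1 m.

649 m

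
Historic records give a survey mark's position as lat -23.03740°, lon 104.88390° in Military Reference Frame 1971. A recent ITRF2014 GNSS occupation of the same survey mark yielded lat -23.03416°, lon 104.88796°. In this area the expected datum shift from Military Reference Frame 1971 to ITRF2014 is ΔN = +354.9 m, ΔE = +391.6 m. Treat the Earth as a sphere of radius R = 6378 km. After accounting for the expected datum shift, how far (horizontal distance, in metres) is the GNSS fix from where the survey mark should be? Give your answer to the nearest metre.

25 m

Observed coordinate differences: Δφ = +0.00324°, Δλ = +0.00406°.
Converting to metres (1° lat = 111317 m, cos φ = 0.920250): observed ΔN = 360.7 m, observed ΔE = 415.9 m.
Subtracting the expected shift leaves a residual of 360.7 − (354.9) = 5.8 m north and 415.9 − (391.6) = 24.3 m east.
Residual distance = √(5.8² + 24.3²) = 25.0 m.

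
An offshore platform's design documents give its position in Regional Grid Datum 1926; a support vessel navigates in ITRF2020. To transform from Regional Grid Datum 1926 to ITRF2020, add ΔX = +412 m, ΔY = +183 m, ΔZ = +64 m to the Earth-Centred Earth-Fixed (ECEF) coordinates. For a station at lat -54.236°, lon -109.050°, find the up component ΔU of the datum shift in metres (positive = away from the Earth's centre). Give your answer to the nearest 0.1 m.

At φ = -54.236°, λ = -109.050°: sin φ = -0.811431, cos φ = 0.584448, sin λ = -0.945234, cos λ = -0.326393.
ΔU = cos φ cos λ·ΔX + cos φ sin λ·ΔY + sin φ·ΔZ = (0.584448)(-0.326393)(412) + (0.584448)(-0.945234)(183) + (-0.811431)(64) = -231.62 m.

ΔU = -231.6 m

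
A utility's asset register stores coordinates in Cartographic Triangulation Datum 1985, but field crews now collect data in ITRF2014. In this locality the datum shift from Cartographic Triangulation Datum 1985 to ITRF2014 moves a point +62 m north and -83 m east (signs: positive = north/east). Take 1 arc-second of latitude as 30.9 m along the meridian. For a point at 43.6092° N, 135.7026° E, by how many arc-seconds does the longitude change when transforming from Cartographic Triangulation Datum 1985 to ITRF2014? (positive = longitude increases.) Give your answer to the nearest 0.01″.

Δλ = -3.71″

At latitude 43.6092°, cos φ = 0.724061.
1″ of longitude at this latitude = 30.90 × cos φ = 22.3735 m, so Δλ = -83.0 / 22.3735 = -3.710″.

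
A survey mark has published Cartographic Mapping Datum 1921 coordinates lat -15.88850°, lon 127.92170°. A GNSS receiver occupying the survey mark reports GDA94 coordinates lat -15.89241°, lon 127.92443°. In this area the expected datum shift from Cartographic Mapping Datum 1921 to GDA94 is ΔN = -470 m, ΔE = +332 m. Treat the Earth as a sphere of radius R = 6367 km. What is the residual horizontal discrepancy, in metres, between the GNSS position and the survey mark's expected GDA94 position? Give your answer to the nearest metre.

Observed coordinate differences: Δφ = -0.00391°, Δλ = +0.00273°.
Converting to metres (1° lat = 111125 m, cos φ = 0.961796): observed ΔN = -434.5 m, observed ΔE = 291.8 m.
Subtracting the expected shift leaves a residual of -434.5 − (-470) = 35.5 m north and 291.8 − (332) = -40.2 m east.
Residual distance = √(35.5² + (-40.2)²) = 53.6 m.

54 m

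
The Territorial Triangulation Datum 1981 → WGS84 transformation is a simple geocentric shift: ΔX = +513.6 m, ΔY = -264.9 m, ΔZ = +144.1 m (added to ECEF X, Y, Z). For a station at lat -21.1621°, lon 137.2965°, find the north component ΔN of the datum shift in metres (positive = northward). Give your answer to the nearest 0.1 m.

ΔN = -66.7 m

At φ = -21.1621°, λ = 137.2965°: sin φ = -0.361008, cos φ = 0.932563, sin λ = 0.678205, cos λ = -0.734873.
ΔN = −sin φ cos λ·ΔX − sin φ sin λ·ΔY + cos φ·ΔZ = −(-0.361008)(-0.734873)(513.6) − (-0.361008)(0.678205)(-264.9) + (0.932563)(144.1) = -66.73 m.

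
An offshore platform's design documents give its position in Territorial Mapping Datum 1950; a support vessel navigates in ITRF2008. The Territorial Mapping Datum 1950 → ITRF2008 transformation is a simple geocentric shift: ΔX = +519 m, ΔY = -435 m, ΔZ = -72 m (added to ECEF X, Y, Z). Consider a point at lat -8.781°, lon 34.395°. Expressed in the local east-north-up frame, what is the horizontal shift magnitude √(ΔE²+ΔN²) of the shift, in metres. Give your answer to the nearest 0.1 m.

653.6 m

At φ = -8.781°, λ = 34.395°: sin φ = -0.152658, cos φ = 0.988279, sin λ = 0.564895, cos λ = 0.825163.
ΔE = −sin λ·ΔX + cos λ·ΔY = −(0.564895)·(519) + (0.825163)·(-435) = -652.13 m.
ΔN = −sin φ cos λ·ΔX − sin φ sin λ·ΔY + cos φ·ΔZ = −(-0.152658)(0.825163)(519) − (-0.152658)(0.564895)(-435) + (0.988279)(-72) = -43.29 m.
Horizontal magnitude = √(ΔE² + ΔN²) = √((-652.13)² + (-43.29)²) = 653.56 m.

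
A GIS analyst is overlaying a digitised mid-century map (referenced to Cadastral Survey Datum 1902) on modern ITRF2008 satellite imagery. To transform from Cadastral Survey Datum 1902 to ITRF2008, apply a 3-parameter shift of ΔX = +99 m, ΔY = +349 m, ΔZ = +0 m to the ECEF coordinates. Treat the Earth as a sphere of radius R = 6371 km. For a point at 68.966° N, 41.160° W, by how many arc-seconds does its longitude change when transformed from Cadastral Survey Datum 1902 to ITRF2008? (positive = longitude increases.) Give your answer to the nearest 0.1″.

sin φ = 0.933368, cos φ = 0.358922, sin λ = -0.658164, cos λ = 0.752875.
East component: ΔE = −sin λ·ΔX + cos λ·ΔY = −(-0.658164)(99) + (0.752875)(349) = 327.91 m.
1° of latitude spans πR/180 = 111195 m; at latitude φ, 1° of longitude spans that × cos φ = 39910.3 m, so Δλ = 327.91 / 39910.3 × 3600 = 29.578″.

Δλ = 29.6″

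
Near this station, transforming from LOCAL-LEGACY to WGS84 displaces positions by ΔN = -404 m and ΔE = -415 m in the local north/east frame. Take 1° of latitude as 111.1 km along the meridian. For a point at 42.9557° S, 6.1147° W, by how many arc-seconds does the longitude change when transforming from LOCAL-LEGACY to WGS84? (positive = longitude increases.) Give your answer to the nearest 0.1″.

At latitude -42.9557°, cos φ = 0.731881.
1° of longitude at this latitude = 111.1 × cos φ = 81.31 km, so Δλ = -415.0 / 81312.0 = -0.0051038° = -18.374″.

Δλ = -18.4″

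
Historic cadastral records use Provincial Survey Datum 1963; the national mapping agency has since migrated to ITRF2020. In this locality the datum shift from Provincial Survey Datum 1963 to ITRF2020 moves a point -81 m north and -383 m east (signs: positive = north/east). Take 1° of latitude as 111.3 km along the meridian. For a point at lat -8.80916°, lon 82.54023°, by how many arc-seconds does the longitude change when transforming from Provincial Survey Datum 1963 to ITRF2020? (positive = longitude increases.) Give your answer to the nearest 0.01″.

At latitude -8.80916°, cos φ = 0.988204.
1° of longitude at this latitude = 111.3 × cos φ = 109.99 km, so Δλ = -383.0 / 109987.1 = -0.0034822° = -12.536″.

Δλ = -12.54″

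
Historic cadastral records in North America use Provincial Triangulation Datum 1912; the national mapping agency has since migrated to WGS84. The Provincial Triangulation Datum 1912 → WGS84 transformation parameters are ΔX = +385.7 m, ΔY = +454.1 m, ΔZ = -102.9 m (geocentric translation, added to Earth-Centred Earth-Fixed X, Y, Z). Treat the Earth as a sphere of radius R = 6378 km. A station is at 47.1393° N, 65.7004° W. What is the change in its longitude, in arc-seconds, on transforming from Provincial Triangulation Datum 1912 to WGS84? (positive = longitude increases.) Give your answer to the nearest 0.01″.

Δλ = 25.60″

sin φ = 0.733010, cos φ = 0.680218, sin λ = -0.911406, cos λ = 0.411508.
East component: ΔE = −sin λ·ΔX + cos λ·ΔY = −(-0.911406)(385.7) + (0.411508)(454.1) = 538.40 m.
1° of latitude spans πR/180 = 111317 m; at latitude φ, 1° of longitude spans that × cos φ = 75719.9 m, so Δλ = 538.40 / 75719.9 × 3600 = 25.597″.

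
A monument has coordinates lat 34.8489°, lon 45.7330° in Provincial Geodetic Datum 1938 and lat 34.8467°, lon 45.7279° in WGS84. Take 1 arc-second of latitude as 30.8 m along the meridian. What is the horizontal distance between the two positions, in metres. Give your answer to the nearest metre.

Δφ = 34.8467° − 34.8489° = -0.0022°; Δλ = 45.7279° − 45.7330° = -0.0051°.
1° of latitude = 3600 × 30.80 = 110880 m.
ΔN = Δφ × 110880 = -243.9 m; ΔE = Δλ × 110880 × cos(34.8489°) = -0.0051 × 110880 × 0.820662 = -464.1 m.
Distance = √(ΔE² + ΔN²) = √((-464.1)² + (-243.9)²) = 524.3 m.

524 m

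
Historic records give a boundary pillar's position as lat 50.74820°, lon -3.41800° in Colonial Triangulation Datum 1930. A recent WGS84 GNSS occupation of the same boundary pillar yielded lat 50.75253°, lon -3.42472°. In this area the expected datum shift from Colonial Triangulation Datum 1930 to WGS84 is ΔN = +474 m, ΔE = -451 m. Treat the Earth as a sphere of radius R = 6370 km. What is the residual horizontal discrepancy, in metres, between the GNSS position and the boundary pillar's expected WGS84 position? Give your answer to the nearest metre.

23 m

Observed coordinate differences: Δφ = +0.00433°, Δλ = -0.00672°.
Converting to metres (1° lat = 111177 m, cos φ = 0.632730): observed ΔN = 481.4 m, observed ΔE = -472.7 m.
Subtracting the expected shift leaves a residual of 481.4 − (474) = 7.4 m north and -472.7 − (-451) = -21.7 m east.
Residual distance = √(7.4² + (-21.7)²) = 22.9 m.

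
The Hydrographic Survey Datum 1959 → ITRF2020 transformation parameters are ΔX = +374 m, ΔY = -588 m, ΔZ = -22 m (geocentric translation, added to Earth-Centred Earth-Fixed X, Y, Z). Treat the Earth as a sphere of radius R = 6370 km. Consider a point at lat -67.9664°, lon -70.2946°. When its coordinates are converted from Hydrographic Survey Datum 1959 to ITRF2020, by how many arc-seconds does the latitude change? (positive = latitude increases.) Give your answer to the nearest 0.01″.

sin φ = -0.926964, cos φ = 0.375150, sin λ = -0.941439, cos λ = 0.337184.
North component: ΔN = −sin φ cos λ·ΔX − sin φ sin λ·ΔY + cos φ·ΔZ = −(-0.926964)(0.337184)(374) − (-0.926964)(-0.941439)(-588) + (0.375150)(-22) = 621.78 m.
1° of latitude spans πR/180 = 111177 m, so Δφ = 621.78 / 111177 × 3600 = 20.134″.

Δφ = 20.13″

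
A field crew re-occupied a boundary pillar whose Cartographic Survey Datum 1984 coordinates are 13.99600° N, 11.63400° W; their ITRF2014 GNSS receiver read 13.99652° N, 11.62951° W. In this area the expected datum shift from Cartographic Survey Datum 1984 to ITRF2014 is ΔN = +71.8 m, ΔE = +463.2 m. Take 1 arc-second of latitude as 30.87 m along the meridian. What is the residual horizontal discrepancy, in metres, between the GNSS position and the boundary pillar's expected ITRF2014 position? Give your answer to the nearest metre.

Observed coordinate differences: Δφ = +0.00052°, Δλ = +0.00449°.
Converting to metres (1° lat = 111132 m, cos φ = 0.970313): observed ΔN = 57.8 m, observed ΔE = 484.2 m.
Subtracting the expected shift leaves a residual of 57.8 − (71.8) = -14.0 m north and 484.2 − (463.2) = 21.0 m east.
Residual distance = √((-14.0)² + 21.0²) = 25.2 m.

25 m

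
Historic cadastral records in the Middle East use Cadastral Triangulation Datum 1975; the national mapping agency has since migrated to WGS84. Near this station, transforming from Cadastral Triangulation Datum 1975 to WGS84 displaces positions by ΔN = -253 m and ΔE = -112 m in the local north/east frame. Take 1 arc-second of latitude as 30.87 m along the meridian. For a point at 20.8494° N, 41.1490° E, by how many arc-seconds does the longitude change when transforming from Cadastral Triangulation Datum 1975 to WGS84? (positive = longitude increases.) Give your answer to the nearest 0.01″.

At latitude 20.8494°, cos φ = 0.934519.
1″ of longitude at this latitude = 30.87 × cos φ = 28.8486 m, so Δλ = -112.0 / 28.8486 = -3.882″.

Δλ = -3.88″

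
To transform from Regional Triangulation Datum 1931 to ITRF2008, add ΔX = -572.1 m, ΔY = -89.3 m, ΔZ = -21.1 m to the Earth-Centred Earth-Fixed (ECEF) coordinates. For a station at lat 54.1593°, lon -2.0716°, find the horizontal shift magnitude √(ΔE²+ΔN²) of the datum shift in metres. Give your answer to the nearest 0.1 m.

The local east axis at (φ, λ) is (−sin λ, cos λ, 0), so ΔE = −sin(-2.0716°)·(-572.1) + cos(-2.0716°)·(-89.3) = -109.92 m.
The local north axis is (−sin φ cos λ, −sin φ sin λ, cos φ), giving ΔN = 463.469 − 2.617 − 12.355 = 448.50 m.
Horizontal magnitude = √(ΔE² + ΔN²) = √((-109.92)² + 448.50²) = 461.77 m.

461.8 m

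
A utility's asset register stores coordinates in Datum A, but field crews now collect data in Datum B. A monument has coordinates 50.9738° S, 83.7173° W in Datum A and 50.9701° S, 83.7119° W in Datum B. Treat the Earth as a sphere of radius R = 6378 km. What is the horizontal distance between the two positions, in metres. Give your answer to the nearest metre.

Δφ = -50.9701° − -50.9738° = +0.0037°; Δλ = -83.7119° − -83.7173° = +0.0054°.
1° along a meridian = πR/180 = 111317 m.
ΔN = Δφ × 111317 = 411.9 m; ΔE = Δλ × 111317 × cos(-50.9738°) = +0.0054 × 111317 × 0.629676 = 378.5 m.
Distance = √(ΔE² + ΔN²) = √(378.5² + 411.9²) = 559.4 m.

559 m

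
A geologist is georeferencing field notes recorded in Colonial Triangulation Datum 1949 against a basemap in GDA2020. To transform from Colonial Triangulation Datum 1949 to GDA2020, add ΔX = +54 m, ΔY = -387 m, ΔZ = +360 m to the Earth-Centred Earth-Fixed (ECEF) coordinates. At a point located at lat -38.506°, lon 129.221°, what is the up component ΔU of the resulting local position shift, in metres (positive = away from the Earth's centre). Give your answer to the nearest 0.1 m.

ΔU = -485.5 m

At φ = -38.506°, λ = 129.221°: sin φ = -0.622597, cos φ = 0.782543, sin λ = 0.774713, cos λ = -0.632313.
ΔU = cos φ cos λ·ΔX + cos φ sin λ·ΔY + sin φ·ΔZ = (0.782543)(-0.632313)(54) + (0.782543)(0.774713)(-387) + (-0.622597)(360) = -485.47 m.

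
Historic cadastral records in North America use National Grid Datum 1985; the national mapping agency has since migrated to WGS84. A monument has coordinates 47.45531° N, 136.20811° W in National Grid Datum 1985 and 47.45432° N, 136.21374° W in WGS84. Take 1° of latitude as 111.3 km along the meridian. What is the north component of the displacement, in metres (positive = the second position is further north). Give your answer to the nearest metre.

Δφ = 47.45432° − 47.45531° = -0.00099°; Δλ = -136.21374° − -136.20811° = -0.00563°.
ΔN = Δφ × 111300 = -110.2 m; ΔE = Δλ × 111300 × cos(47.45531°) = -0.00563 × 111300 × 0.676165 = -423.7 m.

ΔN = -110 m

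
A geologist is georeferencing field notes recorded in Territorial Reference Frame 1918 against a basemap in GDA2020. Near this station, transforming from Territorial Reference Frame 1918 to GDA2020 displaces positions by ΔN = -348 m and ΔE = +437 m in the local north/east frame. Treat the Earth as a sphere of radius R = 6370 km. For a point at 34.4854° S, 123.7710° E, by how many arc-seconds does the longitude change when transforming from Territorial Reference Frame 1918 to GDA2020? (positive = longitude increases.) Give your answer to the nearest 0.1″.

At latitude -34.4854°, cos φ = 0.824270.
One radian of longitude at latitude φ spans R cos φ, so Δλ = ΔE / (R cos φ) = 437.0 / (6370000 × 0.824270) = 8.3229e-05 rad = 17.167″.

Δλ = 17.2″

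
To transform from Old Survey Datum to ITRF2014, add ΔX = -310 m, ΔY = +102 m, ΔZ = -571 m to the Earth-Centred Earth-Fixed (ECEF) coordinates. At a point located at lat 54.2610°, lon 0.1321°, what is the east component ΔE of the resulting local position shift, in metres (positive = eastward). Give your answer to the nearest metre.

At φ = 54.2610°, λ = 0.1321°: sin φ = 0.811686, cos φ = 0.584094, sin λ = 0.002306, cos λ = 0.999997.
ΔE = −sin λ·ΔX + cos λ·ΔY = −(0.002306)·(-310) + (0.999997)·(102) = 102.71 m.

ΔE = 103 m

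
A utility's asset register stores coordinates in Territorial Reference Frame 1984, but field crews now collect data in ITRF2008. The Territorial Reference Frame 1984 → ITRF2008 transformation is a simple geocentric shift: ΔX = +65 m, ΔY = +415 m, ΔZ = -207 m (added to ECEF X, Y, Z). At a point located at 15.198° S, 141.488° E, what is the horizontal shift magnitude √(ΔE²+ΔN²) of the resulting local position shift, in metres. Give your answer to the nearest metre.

393 m

At φ = -15.198°, λ = 141.488°: sin φ = -0.262155, cos φ = 0.965026, sin λ = 0.622679, cos λ = -0.782478.
ΔE = −sin λ·ΔX + cos λ·ΔY = −(0.622679)·(65) + (-0.782478)·(415) = -365.20 m.
ΔN = −sin φ cos λ·ΔX − sin φ sin λ·ΔY + cos φ·ΔZ = −(-0.262155)(-0.782478)(65) − (-0.262155)(0.622679)(415) + (0.965026)(-207) = -145.35 m.
Horizontal magnitude = √(ΔE² + ΔN²) = √((-365.20)² + (-145.35)²) = 393.06 m.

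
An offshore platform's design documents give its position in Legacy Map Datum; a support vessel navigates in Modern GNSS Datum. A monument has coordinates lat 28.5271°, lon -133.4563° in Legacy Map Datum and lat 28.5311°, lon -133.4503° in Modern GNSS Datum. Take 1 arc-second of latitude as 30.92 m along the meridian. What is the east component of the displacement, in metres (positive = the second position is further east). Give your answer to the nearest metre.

ΔE = 587 m

Δφ = 28.5311° − 28.5271° = +0.0040°; Δλ = -133.4503° − -133.4563° = +0.0060°.
1° of latitude = 3600 × 30.92 = 111312 m.
ΔN = Δφ × 111312 = 445.2 m; ΔE = Δλ × 111312 × cos(28.5271°) = +0.0060 × 111312 × 0.878591 = 586.8 m.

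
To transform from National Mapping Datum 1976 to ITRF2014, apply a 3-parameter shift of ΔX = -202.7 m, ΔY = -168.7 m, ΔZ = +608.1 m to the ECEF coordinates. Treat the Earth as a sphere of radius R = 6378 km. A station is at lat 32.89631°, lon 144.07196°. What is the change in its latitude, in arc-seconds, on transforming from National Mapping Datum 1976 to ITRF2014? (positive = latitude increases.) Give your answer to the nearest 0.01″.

Δφ = 15.37″

sin φ = 0.543120, cos φ = 0.839655, sin λ = 0.586769, cos λ = -0.809755.
North component: ΔN = −sin φ cos λ·ΔX − sin φ sin λ·ΔY + cos φ·ΔZ = −(0.543120)(-0.809755)(-202.7) − (0.543120)(0.586769)(-168.7) + (0.839655)(608.1) = 475.21 m.
1° of latitude spans πR/180 = 111317 m, so Δφ = 475.21 / 111317 × 3600 = 15.368″.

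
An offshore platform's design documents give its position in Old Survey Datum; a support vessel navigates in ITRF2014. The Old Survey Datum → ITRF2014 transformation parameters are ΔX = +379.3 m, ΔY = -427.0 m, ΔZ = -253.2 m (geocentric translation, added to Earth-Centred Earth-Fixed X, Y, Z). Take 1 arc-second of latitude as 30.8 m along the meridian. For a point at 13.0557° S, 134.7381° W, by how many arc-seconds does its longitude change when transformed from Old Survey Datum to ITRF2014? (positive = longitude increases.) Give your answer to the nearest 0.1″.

sin φ = -0.225898, cos φ = 0.974151, sin λ = -0.710332, cos λ = -0.703867.
East component: ΔE = −sin λ·ΔX + cos λ·ΔY = −(-0.710332)(379.3) + (-0.703867)(-427.0) = 569.98 m.
1° of latitude spans 3600 × 30.80 = 110880 m; at latitude φ, 1° of longitude spans that × cos φ = 108013.9 m, so Δλ = 569.98 / 108013.9 × 3600 = 18.997″.

Δλ = 19.0″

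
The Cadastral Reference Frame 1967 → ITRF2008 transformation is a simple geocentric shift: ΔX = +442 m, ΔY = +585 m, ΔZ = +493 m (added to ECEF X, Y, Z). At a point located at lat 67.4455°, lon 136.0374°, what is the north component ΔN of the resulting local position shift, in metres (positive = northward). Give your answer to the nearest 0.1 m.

ΔN = 107.9 m

The local north axis is (−sin φ cos λ, −sin φ sin λ, cos φ), giving ΔN = 293.815 − 375.040 + 189.096 = 107.87 m.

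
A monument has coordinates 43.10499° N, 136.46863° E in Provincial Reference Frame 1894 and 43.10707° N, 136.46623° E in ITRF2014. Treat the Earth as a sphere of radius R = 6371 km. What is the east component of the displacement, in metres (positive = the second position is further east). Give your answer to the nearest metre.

Δφ = 43.10707° − 43.10499° = +0.00208°; Δλ = 136.46623° − 136.46863° = -0.00240°.
1° along a meridian = πR/180 = 111195 m.
ΔN = Δφ × 111195 = 231.3 m; ΔE = Δλ × 111195 × cos(43.10499°) = -0.00240 × 111195 × 0.730103 = -194.8 m.

ΔE = -195 m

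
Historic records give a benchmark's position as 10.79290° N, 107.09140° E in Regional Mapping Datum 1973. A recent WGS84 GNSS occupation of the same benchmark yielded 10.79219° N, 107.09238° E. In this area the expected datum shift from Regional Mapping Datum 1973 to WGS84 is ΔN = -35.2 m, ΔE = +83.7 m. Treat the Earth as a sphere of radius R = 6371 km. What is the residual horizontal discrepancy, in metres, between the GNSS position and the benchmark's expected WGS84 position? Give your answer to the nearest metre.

50 m

Observed coordinate differences: Δφ = -0.00071°, Δλ = +0.00098°.
Converting to metres (1° lat = 111195 m, cos φ = 0.982310): observed ΔN = -78.9 m, observed ΔE = 107.0 m.
Subtracting the expected shift leaves a residual of -78.9 − (-35.2) = -43.7 m north and 107.0 − (83.7) = 23.3 m east.
Residual distance = √((-43.7)² + 23.3²) = 49.6 m.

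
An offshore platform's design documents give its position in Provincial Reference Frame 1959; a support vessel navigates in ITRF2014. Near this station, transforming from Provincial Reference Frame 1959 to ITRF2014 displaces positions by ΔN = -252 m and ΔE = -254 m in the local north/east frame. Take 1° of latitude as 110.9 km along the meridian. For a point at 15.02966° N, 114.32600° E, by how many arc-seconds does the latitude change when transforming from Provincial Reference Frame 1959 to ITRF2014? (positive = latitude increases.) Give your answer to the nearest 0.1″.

Δφ = -8.2″

1° of latitude = 110.9 km, so Δφ = -252.0 / 110900 = -0.0022723° = -8.180″.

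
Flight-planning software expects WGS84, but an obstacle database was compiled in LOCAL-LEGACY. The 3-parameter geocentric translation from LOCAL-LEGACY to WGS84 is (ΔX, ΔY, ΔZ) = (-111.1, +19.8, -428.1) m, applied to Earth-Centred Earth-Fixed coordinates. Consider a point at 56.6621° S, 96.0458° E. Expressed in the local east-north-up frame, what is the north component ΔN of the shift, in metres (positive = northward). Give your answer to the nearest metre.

ΔN = -209 m

At φ = -56.6621°, λ = 96.0458°: sin φ = -0.835444, cos φ = 0.549576, sin λ = 0.994438, cos λ = -0.105323.
ΔN = −sin φ cos λ·ΔX − sin φ sin λ·ΔY + cos φ·ΔZ = −(-0.835444)(-0.105323)(-111.1) − (-0.835444)(0.994438)(19.8) + (0.549576)(-428.1) = -209.05 m.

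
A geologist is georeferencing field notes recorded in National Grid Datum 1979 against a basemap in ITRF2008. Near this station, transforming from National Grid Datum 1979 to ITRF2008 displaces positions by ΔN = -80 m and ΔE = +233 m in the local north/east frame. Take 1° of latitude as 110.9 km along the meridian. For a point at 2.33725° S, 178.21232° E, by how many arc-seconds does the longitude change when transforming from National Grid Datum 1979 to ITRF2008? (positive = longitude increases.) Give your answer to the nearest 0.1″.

Δλ = 7.6″

At latitude -2.33725°, cos φ = 0.999168.
1° of longitude at this latitude = 110.9 × cos φ = 110.81 km, so Δλ = 233.0 / 110807.7 = 0.0021027° = 7.570″.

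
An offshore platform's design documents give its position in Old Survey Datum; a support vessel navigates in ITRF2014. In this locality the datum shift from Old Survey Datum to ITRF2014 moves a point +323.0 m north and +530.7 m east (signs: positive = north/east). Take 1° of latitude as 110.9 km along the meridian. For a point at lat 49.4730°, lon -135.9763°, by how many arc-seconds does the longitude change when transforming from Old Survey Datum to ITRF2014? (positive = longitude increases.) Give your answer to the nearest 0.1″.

Δλ = 26.5″

At latitude 49.4730°, cos φ = 0.649806.
1° of longitude at this latitude = 110.9 × cos φ = 72.06 km, so Δλ = 530.7 / 72063.5 = 0.0073643° = 26.512″.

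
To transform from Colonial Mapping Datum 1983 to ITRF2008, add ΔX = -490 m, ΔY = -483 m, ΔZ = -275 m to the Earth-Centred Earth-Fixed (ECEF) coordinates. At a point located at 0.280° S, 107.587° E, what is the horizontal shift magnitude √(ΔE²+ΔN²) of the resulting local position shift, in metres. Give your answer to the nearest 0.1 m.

The local east axis at (φ, λ) is (−sin λ, cos λ, 0), so ΔE = −sin(107.587°)·(-490) + cos(107.587°)·(-483) = 613.04 m.
The local north axis is (−sin φ cos λ, −sin φ sin λ, cos φ), giving ΔN = 0.724 − 2.250 − 274.997 = -276.52 m.
Horizontal magnitude = √(ΔE² + ΔN²) = √(613.04² + (-276.52)²) = 672.52 m.

672.5 m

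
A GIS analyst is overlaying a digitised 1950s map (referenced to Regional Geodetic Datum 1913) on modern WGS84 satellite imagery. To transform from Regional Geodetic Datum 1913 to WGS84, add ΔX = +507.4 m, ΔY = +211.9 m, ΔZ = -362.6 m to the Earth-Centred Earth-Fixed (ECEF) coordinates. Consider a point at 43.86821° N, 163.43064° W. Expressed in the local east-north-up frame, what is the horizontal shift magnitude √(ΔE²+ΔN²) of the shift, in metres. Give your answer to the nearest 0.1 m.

The local east axis at (φ, λ) is (−sin λ, cos λ, 0), so ΔE = −sin(-163.43064°)·507.4 + cos(-163.43064°)·211.9 = -58.40 m.
The local north axis is (−sin φ cos λ, −sin φ sin λ, cos φ), giving ΔN = 337.028 + 41.877 − 261.411 = 117.49 m.
Horizontal magnitude = √(ΔE² + ΔN²) = √((-58.40)² + 117.49²) = 131.21 m.

131.2 m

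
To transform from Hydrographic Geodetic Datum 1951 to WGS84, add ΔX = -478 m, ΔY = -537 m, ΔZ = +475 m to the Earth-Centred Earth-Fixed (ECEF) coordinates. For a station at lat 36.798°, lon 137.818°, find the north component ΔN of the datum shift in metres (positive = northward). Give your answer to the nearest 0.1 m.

At φ = 36.798°, λ = 137.818°: sin φ = 0.598996, cos φ = 0.800752, sin λ = 0.671488, cos λ = -0.741016.
ΔN = −sin φ cos λ·ΔX − sin φ sin λ·ΔY + cos φ·ΔZ = −(0.598996)(-0.741016)(-478) − (0.598996)(0.671488)(-537) + (0.800752)(475) = 384.18 m.

ΔN = 384.2 m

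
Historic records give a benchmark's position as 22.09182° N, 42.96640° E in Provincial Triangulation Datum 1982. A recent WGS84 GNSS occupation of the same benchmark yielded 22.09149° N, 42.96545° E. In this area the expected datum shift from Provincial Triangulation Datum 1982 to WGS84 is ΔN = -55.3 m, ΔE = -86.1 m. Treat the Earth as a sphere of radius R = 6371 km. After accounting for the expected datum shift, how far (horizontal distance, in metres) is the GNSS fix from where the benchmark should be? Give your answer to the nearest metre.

Observed coordinate differences: Δφ = -0.00033°, Δλ = -0.00095°.
Converting to metres (1° lat = 111195 m, cos φ = 0.926582): observed ΔN = -36.7 m, observed ΔE = -97.9 m.
Subtracting the expected shift leaves a residual of -36.7 − (-55.3) = 18.6 m north and -97.9 − (-86.1) = -11.8 m east.
Residual distance = √(18.6² + (-11.8)²) = 22.0 m.

22 m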